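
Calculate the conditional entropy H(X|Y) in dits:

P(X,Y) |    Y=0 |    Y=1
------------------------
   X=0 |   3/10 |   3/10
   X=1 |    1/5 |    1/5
0.2923 dits

Using the chain rule: H(X|Y) = H(X,Y) - H(Y)

First, compute H(X,Y) = 0.5933 dits

Marginal P(Y) = (1/2, 1/2)
H(Y) = 0.3010 dits

H(X|Y) = H(X,Y) - H(Y) = 0.5933 - 0.3010 = 0.2923 dits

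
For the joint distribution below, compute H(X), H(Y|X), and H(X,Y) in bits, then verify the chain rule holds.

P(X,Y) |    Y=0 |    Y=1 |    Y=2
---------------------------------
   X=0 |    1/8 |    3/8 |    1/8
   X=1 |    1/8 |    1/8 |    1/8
H(X,Y) = 2.4056, H(X) = 0.9544, H(Y|X) = 1.4512 (all in bits)

Chain rule: H(X,Y) = H(X) + H(Y|X)

Left side — joint entropy directly:
H(X,Y) = -Σ p(x,y) log p(x,y) = 2.4056 bits

Right side — compute H(Y|X) from the conditional distributions:
P(X) = (5/8, 3/8), so H(X) = 0.9544 bits
H(Y|X) = Σ_x P(X=x) · H(Y|X=x):
  P(Y|X=0) = (1/5, 3/5, 1/5), H(Y|X=0) = 1.3710, weight P(X=0) = 5/8
  P(Y|X=1) = (1/3, 1/3, 1/3), H(Y|X=1) = 1.5850, weight P(X=1) = 3/8
H(Y|X) = 1.4512 bits

H(X) + H(Y|X) = 0.9544 + 1.4512 = 2.4056 bits

Both sides equal 2.4056 bits. ✓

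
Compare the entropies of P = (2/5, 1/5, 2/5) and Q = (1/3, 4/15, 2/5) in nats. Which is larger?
Q

Computing entropies in nats:
H(P) = 1.0549
H(Q) = 1.0852

Distribution Q has higher entropy.

Intuition: The distribution closer to uniform (more spread out) has higher entropy.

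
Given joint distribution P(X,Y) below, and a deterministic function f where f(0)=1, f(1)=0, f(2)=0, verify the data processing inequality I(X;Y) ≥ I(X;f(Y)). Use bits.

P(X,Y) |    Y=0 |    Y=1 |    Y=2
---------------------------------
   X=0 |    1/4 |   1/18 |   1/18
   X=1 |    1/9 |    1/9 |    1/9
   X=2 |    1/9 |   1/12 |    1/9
I(X;Y) = 0.0830, I(X;f(Y)) = 0.0812, inequality holds: 0.0830 ≥ 0.0812

Data Processing Inequality: For any Markov chain X → Y → Z, we have I(X;Y) ≥ I(X;Z).

Here Z = f(Y) is a deterministic function of Y, forming X → Y → Z.

Original I(X;Y) = 0.0830 bits

After applying f:
P(X,Z) where Z=f(Y):
- P(X,Z=0) = P(X,Y=1) + P(X,Y=2)
- P(X,Z=1) = P(X,Y=0)

I(X;Z) = I(X;f(Y)) = 0.0812 bits

Verification: 0.0830 ≥ 0.0812 ✓

Information cannot be created by processing; the function f can only lose information about X.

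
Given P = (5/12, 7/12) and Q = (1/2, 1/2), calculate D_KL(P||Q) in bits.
0.0201 bits

KL divergence: D_KL(P||Q) = Σ p(x) log(p(x)/q(x))

Computing term by term:
  x=0: 5/12 × log_2[(5/12)/(1/2)] = 5/12 × -0.2630 = -0.1096
  x=1: 7/12 × log_2[(7/12)/(1/2)] = 7/12 × 0.2224 = 0.1297

D_KL(P||Q) = 0.0201 bits

Note: KL divergence is always non-negative and equals 0 iff P = Q.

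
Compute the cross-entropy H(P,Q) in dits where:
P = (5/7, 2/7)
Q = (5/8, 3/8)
0.2675 dits

Cross-entropy: H(P,Q) = -Σ p(x) log q(x)

Alternatively: H(P,Q) = H(P) + D_KL(P||Q)
H(P) = 0.2598 dits
D_KL(P||Q) = 0.0077 dits

H(P,Q) = 0.2598 + 0.0077 = 0.2675 dits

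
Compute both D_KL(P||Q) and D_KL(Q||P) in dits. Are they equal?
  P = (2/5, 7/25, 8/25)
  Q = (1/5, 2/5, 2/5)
D_KL(P||Q) = 0.0460, D_KL(Q||P) = 0.0405

KL divergence is not symmetric: D_KL(P||Q) ≠ D_KL(Q||P) in general.

D_KL(P||Q) = 0.0460 dits
D_KL(Q||P) = 0.0405 dits

No, they are not equal!

This asymmetry is why KL divergence is not a true distance metric.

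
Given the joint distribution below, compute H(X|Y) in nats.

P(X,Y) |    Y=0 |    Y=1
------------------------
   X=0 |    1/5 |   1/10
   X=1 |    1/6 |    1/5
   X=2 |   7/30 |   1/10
1.0695 nats

Using the chain rule: H(X|Y) = H(X,Y) - H(Y)

First, compute H(X,Y) = 1.7425 nats

Marginal P(Y) = (3/5, 2/5)
H(Y) = 0.6730 nats

H(X|Y) = H(X,Y) - H(Y) = 1.7425 - 0.6730 = 1.0695 nats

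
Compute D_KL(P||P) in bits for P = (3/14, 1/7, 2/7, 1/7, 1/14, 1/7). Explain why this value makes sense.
0.0000 bits

KL divergence satisfies the Gibbs inequality: D_KL(P||Q) ≥ 0 for all distributions P, Q.

D_KL(P||Q) = Σ p(x) log(p(x)/q(x))
Each term is p(x) × log_2(p(x)/p(x)) = p(x) × log_2(1) = 0, so the sum is 0.
D_KL(P||Q) = 0.0000 bits

When P = Q, the KL divergence is exactly 0, as there is no 'divergence' between identical distributions.

This non-negativity is a fundamental property: relative entropy cannot be negative because it measures how different Q is from P.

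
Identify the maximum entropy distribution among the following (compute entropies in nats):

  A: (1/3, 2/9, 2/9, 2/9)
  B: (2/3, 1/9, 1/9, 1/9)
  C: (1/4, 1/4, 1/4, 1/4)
C

For a discrete distribution over n outcomes, entropy is maximized by the uniform distribution.

Computing entropies:
H(A) = 1.3689 nats
H(B) = 1.0027 nats
H(C) = 1.3863 nats

The uniform distribution (where all probabilities equal 1/4) achieves the maximum entropy of log_e(4) = 1.3863 nats.

Distribution C has the highest entropy.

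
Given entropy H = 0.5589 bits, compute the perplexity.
1.4731

Perplexity is 2^H (or exp(H) for natural log).

H = 0.5589 bits
Perplexity = 2^0.5589 = 1.4731

Interpretation: The model's uncertainty is equivalent to choosing uniformly among 1.5 options.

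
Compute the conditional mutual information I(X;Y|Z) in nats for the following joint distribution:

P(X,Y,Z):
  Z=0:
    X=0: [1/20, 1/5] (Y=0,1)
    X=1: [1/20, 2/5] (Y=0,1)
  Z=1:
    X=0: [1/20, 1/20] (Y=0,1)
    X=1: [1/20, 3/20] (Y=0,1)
0.0142 nats

Conditional mutual information: I(X;Y|Z) = H(X|Z) + H(Y|Z) - H(X,Y|Z)

H(Z) = 0.6109
H(X,Z) = 1.2580 → H(X|Z) = 0.6472
H(Y,Z) = 1.0889 → H(Y|Z) = 0.4780
H(X,Y,Z) = 1.7219 → H(X,Y|Z) = 1.1110

I(X;Y|Z) = 0.6472 + 0.4780 - 1.1110 = 0.0142 nats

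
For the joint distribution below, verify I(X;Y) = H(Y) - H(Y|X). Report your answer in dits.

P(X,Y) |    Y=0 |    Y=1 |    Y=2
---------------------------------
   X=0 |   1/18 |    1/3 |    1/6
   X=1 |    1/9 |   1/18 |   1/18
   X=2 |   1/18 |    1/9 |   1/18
I(X;Y) = 0.0329 dits

Mutual information has multiple equivalent forms:
- I(X;Y) = H(X) - H(X|Y)
- I(X;Y) = H(Y) - H(Y|X)
- I(X;Y) = H(X) + H(Y) - H(X,Y)

Computing all quantities:
H(X) = 0.4321, H(Y) = 0.4502, H(X,Y) = 0.8495
H(X|Y) = 0.3993, H(Y|X) = 0.4173

Verification:
H(X) - H(X|Y) = 0.4321 - 0.3993 = 0.0329
H(Y) - H(Y|X) = 0.4502 - 0.4173 = 0.0329
H(X) + H(Y) - H(X,Y) = 0.4321 + 0.4502 - 0.8495 = 0.0329

All forms give I(X;Y) = 0.0329 dits. ✓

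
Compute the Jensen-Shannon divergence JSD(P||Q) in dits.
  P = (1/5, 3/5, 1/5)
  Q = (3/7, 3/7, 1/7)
0.0134 dits

Jensen-Shannon divergence is:
JSD(P||Q) = 0.5 × D_KL(P||M) + 0.5 × D_KL(Q||M)
where M = 0.5 × (P + Q) is the mixture distribution.

M = 0.5 × (1/5, 3/5, 1/5) + 0.5 × (3/7, 3/7, 1/7) = (11/35, 18/35, 6/35)

D_KL(P||M) = 0.0143 dits
D_KL(Q||M) = 0.0125 dits

JSD(P||Q) = 0.5 × 0.0143 + 0.5 × 0.0125 = 0.0134 dits

Unlike KL divergence, JSD is symmetric and bounded: 0 ≤ JSD ≤ log(2).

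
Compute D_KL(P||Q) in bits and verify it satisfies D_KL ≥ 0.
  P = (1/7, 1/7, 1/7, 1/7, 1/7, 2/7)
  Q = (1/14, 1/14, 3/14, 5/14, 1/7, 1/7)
0.2990 bits

KL divergence satisfies the Gibbs inequality: D_KL(P||Q) ≥ 0 for all distributions P, Q.

D_KL(P||Q) = Σ p(x) log(p(x)/q(x))
Term by term:
  x=0: 1/7 × log_2[(1/7)/(1/14)] = 0.1429
  x=1: 1/7 × log_2[(1/7)/(1/14)] = 0.1429
  x=2: 1/7 × log_2[(1/7)/(3/14)] = -0.0836
  x=3: 1/7 × log_2[(1/7)/(5/14)] = -0.1888
  x=4: 1/7 × log_2[(1/7)/(1/7)] = 0.0000
  x=5: 2/7 × log_2[(2/7)/(1/7)] = 0.2857
D_KL(P||Q) = 0.2990 bits

D_KL(P||Q) = 0.2990 ≥ 0 ✓

This non-negativity is a fundamental property: relative entropy cannot be negative because it measures how different Q is from P.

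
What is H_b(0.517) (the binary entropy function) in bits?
0.9992 bits

The binary entropy function is:
H(p) = -p log(p) - (1-p) log(1-p)

H(0.517) = -0.517 × log_2(0.517) - 0.483 × log_2(0.483)
H(0.517) = 0.9992 bits

Note: Binary entropy is maximized at p=0.5 (H=1 bit) and minimized at p=0 or p=1 (H=0).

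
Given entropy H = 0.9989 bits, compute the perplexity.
1.9985

Perplexity is 2^H (or exp(H) for natural log).

H = 0.9989 bits
Perplexity = 2^0.9989 = 1.9985

Interpretation: The model's uncertainty is equivalent to choosing uniformly among 2.0 options.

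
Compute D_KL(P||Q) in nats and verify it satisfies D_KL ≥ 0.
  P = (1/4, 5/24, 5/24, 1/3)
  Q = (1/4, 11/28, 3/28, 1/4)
0.1023 nats

KL divergence satisfies the Gibbs inequality: D_KL(P||Q) ≥ 0 for all distributions P, Q.

D_KL(P||Q) = Σ p(x) log(p(x)/q(x))
Term by term:
  x=0: 1/4 × log_e[(1/4)/(1/4)] = 0.0000
  x=1: 5/24 × log_e[(5/24)/(11/28)] = -0.1321
  x=2: 5/24 × log_e[(5/24)/(3/28)] = 0.1385
  x=3: 1/3 × log_e[(1/3)/(1/4)] = 0.0959
D_KL(P||Q) = 0.1023 nats

D_KL(P||Q) = 0.1023 ≥ 0 ✓

This non-negativity is a fundamental property: relative entropy cannot be negative because it measures how different Q is from P.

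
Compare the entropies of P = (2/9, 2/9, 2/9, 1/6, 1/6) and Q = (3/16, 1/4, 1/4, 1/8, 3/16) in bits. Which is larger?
P

Computing entropies in bits:
H(P) = 2.3083
H(Q) = 2.2806

Distribution P has higher entropy.

Intuition: The distribution closer to uniform (more spread out) has higher entropy.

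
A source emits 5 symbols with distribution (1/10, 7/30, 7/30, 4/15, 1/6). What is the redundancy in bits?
0.0706 bits

Redundancy measures how far a source is from maximum entropy:
R = H_max - H(X)

Maximum entropy for 5 symbols: H_max = log_2(5) = 2.3219 bits
Actual entropy: H(X) = 2.2513 bits
Redundancy: R = 2.3219 - 2.2513 = 0.0706 bits

This redundancy represents potential for compression: the source could be compressed by 0.0706 bits per symbol.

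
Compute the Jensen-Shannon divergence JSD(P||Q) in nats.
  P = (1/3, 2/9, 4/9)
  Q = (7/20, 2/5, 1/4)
0.0268 nats

Jensen-Shannon divergence is:
JSD(P||Q) = 0.5 × D_KL(P||M) + 0.5 × D_KL(Q||M)
where M = 0.5 × (P + Q) is the mixture distribution.

M = 0.5 × (1/3, 2/9, 4/9) + 0.5 × (7/20, 2/5, 1/4) = (0.341667, 0.311111, 0.347222)

D_KL(P||M) = 0.0267 nats
D_KL(Q||M) = 0.0268 nats

JSD(P||Q) = 0.5 × 0.0267 + 0.5 × 0.0268 = 0.0268 nats

Unlike KL divergence, JSD is symmetric and bounded: 0 ≤ JSD ≤ log(2).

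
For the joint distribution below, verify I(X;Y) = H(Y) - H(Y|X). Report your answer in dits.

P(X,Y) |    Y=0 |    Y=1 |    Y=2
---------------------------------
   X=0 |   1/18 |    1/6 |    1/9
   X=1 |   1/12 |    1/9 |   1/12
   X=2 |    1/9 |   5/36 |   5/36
I(X;Y) = 0.0055 dits

Mutual information has multiple equivalent forms:
- I(X;Y) = H(X) - H(X|Y)
- I(X;Y) = H(Y) - H(Y|X)
- I(X;Y) = H(X) + H(Y) - H(X,Y)

Computing all quantities:
H(X) = 0.4731, H(Y) = 0.4680, H(X,Y) = 0.9355
H(X|Y) = 0.4675, H(Y|X) = 0.4624

Verification:
H(X) - H(X|Y) = 0.4731 - 0.4675 = 0.0055
H(Y) - H(Y|X) = 0.4680 - 0.4624 = 0.0055
H(X) + H(Y) - H(X,Y) = 0.4731 + 0.4680 - 0.9355 = 0.0055

All forms give I(X;Y) = 0.0055 dits. ✓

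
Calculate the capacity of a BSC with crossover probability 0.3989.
0.0297 bits

For a binary symmetric channel (BSC) with error probability p:
Capacity C = 1 - H(p) bits per symbol

where H(p) = -p log₂(p) - (1-p) log₂(1-p) is the binary entropy function.

H(0.3989) = 0.9703 bits
C = 1 - 0.9703 = 0.0297 bits per symbol

This means we can reliably transmit up to 0.0297 bits of information per channel use.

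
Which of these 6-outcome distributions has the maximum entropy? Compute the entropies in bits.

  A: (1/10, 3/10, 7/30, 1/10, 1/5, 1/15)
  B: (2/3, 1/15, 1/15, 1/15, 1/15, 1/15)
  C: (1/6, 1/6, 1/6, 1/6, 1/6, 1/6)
C

For a discrete distribution over n outcomes, entropy is maximized by the uniform distribution.

Computing entropies:
H(A) = 2.4002 bits
H(B) = 1.6923 bits
H(C) = 2.5850 bits

The uniform distribution (where all probabilities equal 1/6) achieves the maximum entropy of log_2(6) = 2.5850 bits.

Distribution C has the highest entropy.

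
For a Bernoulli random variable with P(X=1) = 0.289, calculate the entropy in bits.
0.8674 bits

The binary entropy function is:
H(p) = -p log(p) - (1-p) log(1-p)

H(0.289) = -0.289 × log_2(0.289) - 0.711 × log_2(0.711)
H(0.289) = 0.8674 bits

Note: Binary entropy is maximized at p=0.5 (H=1 bit) and minimized at p=0 or p=1 (H=0).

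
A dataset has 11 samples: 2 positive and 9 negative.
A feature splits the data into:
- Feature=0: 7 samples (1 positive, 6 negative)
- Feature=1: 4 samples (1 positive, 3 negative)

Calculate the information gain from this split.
0.0125 bits

Information Gain = H(Y) - H(Y|Feature)

Before split:
P(positive) = 2/11 = 0.1818
H(Y) = 0.6840 bits

After split:
Feature=0: H = 0.5917 bits (weight = 7/11)
Feature=1: H = 0.8113 bits (weight = 4/11)
H(Y|Feature) = (7/11)×0.5917 + (4/11)×0.8113 = 0.6715 bits

Information Gain = 0.6840 - 0.6715 = 0.0125 bits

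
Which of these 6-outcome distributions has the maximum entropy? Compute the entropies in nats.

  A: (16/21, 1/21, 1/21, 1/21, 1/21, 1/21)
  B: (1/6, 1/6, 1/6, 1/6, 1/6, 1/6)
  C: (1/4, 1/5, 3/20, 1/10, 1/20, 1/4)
B

For a discrete distribution over n outcomes, entropy is maximized by the uniform distribution.

Computing entropies:
H(A) = 0.9321 nats
H(B) = 1.7918 nats
H(C) = 1.6796 nats

The uniform distribution (where all probabilities equal 1/6) achieves the maximum entropy of log_e(6) = 1.7918 nats.

Distribution B has the highest entropy.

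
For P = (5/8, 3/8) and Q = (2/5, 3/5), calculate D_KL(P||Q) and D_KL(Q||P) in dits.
D_KL(P||Q) = 0.0446, D_KL(Q||P) = 0.0449

KL divergence is not symmetric: D_KL(P||Q) ≠ D_KL(Q||P) in general.

D_KL(P||Q) = 0.0446 dits
D_KL(Q||P) = 0.0449 dits

No, they are not equal!

This asymmetry is why KL divergence is not a true distance metric.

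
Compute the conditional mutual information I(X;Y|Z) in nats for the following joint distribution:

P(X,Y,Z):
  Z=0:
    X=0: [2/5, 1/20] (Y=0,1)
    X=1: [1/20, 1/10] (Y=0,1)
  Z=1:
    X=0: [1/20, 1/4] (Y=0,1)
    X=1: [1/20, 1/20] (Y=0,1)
0.1054 nats

Conditional mutual information: I(X;Y|Z) = H(X|Z) + H(Y|Z) - H(X,Y|Z)

H(Z) = 0.6730
H(X,Z) = 1.2353 → H(X|Z) = 0.5623
H(Y,Z) = 1.2353 → H(Y|Z) = 0.5623
H(X,Y,Z) = 1.6923 → H(X,Y|Z) = 1.0193

I(X;Y|Z) = 0.5623 + 0.5623 - 1.0193 = 0.1054 nats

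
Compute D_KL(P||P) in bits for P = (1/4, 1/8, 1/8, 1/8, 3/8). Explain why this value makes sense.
0.0000 bits

KL divergence satisfies the Gibbs inequality: D_KL(P||Q) ≥ 0 for all distributions P, Q.

D_KL(P||Q) = Σ p(x) log(p(x)/q(x))
Each term is p(x) × log_2(p(x)/p(x)) = p(x) × log_2(1) = 0, so the sum is 0.
D_KL(P||Q) = 0.0000 bits

When P = Q, the KL divergence is exactly 0, as there is no 'divergence' between identical distributions.

This non-negativity is a fundamental property: relative entropy cannot be negative because it measures how different Q is from P.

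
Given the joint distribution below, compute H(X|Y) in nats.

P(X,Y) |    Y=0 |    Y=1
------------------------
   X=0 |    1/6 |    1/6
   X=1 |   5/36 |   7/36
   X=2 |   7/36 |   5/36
1.0893 nats

Using the chain rule: H(X|Y) = H(X,Y) - H(Y)

First, compute H(X,Y) = 1.7825 nats

Marginal P(Y) = (1/2, 1/2)
H(Y) = 0.6931 nats

H(X|Y) = H(X,Y) - H(Y) = 1.7825 - 0.6931 = 1.0893 nats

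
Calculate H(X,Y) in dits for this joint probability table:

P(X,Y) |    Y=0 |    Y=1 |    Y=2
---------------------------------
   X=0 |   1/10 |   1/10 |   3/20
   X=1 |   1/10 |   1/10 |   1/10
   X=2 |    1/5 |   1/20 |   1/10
0.9284 dits

Joint entropy is H(X,Y) = -Σ_{x,y} p(x,y) log p(x,y).

Summing over all non-zero entries:
H(X,Y) = -[1/10·log_10(1/10) + 1/10·log_10(1/10) + 3/20·log_10(3/20) + 1/10·log_10(1/10) + 1/10·log_10(1/10) + 1/10·log_10(1/10) + 1/5·log_10(1/5) + 1/20·log_10(1/20) + 1/10·log_10(1/10)]
H(X,Y) = 0.9284 dits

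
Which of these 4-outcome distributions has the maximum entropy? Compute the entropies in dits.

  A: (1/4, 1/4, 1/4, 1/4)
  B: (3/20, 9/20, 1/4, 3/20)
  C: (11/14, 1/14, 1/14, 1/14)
A

For a discrete distribution over n outcomes, entropy is maximized by the uniform distribution.

Computing entropies:
H(A) = 0.6021 dits
H(B) = 0.5537 dits
H(C) = 0.3279 dits

The uniform distribution (where all probabilities equal 1/4) achieves the maximum entropy of log_10(4) = 0.6021 dits.

Distribution A has the highest entropy.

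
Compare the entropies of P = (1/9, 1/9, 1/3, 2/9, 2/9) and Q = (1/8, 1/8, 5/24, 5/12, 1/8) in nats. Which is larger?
P

Computing entropies in nats:
H(P) = 1.5230
H(Q) = 1.4714

Distribution P has higher entropy.

Intuition: The distribution closer to uniform (more spread out) has higher entropy.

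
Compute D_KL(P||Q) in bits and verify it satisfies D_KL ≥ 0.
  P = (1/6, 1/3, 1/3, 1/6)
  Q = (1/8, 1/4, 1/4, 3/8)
0.1509 bits

KL divergence satisfies the Gibbs inequality: D_KL(P||Q) ≥ 0 for all distributions P, Q.

D_KL(P||Q) = Σ p(x) log(p(x)/q(x))
Term by term:
  x=0: 1/6 × log_2[(1/6)/(1/8)] = 0.0692
  x=1: 1/3 × log_2[(1/3)/(1/4)] = 0.1383
  x=2: 1/3 × log_2[(1/3)/(1/4)] = 0.1383
  x=3: 1/6 × log_2[(1/6)/(3/8)] = -0.1950
D_KL(P||Q) = 0.1509 bits

D_KL(P||Q) = 0.1509 ≥ 0 ✓

This non-negativity is a fundamental property: relative entropy cannot be negative because it measures how different Q is from P.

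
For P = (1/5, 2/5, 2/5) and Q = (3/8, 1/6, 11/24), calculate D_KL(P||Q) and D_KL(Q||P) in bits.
D_KL(P||Q) = 0.2453, D_KL(Q||P) = 0.2196

KL divergence is not symmetric: D_KL(P||Q) ≠ D_KL(Q||P) in general.

D_KL(P||Q) = 0.2453 bits
D_KL(Q||P) = 0.2196 bits

No, they are not equal!

This asymmetry is why KL divergence is not a true distance metric.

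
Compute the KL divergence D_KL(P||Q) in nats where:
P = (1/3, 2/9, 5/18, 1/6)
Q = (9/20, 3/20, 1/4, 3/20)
0.0341 nats

KL divergence: D_KL(P||Q) = Σ p(x) log(p(x)/q(x))

Computing term by term:
  x=0: 1/3 × log_e[(1/3)/(9/20)] = 1/3 × -0.3001 = -0.1000
  x=1: 2/9 × log_e[(2/9)/(3/20)] = 2/9 × 0.3930 = 0.0873
  x=2: 5/18 × log_e[(5/18)/(1/4)] = 5/18 × 0.1054 = 0.0293
  x=3: 1/6 × log_e[(1/6)/(3/20)] = 1/6 × 0.1054 = 0.0176

D_KL(P||Q) = 0.0341 nats

Note: KL divergence is always non-negative and equals 0 iff P = Q.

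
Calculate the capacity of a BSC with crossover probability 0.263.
0.1688 bits

For a binary symmetric channel (BSC) with error probability p:
Capacity C = 1 - H(p) bits per symbol

where H(p) = -p log₂(p) - (1-p) log₂(1-p) is the binary entropy function.

H(0.263) = 0.8312 bits
C = 1 - 0.8312 = 0.1688 bits per symbol

This means we can reliably transmit up to 0.1688 bits of information per channel use.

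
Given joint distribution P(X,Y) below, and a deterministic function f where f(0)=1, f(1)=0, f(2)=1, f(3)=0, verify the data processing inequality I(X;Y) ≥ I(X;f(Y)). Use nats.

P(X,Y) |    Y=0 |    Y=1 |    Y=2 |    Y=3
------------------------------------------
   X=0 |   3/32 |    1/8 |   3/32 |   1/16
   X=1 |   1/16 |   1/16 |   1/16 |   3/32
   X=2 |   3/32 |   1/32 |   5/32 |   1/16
I(X;Y) = 0.0542, I(X;f(Y)) = 0.0308, inequality holds: 0.0542 ≥ 0.0308

Data Processing Inequality: For any Markov chain X → Y → Z, we have I(X;Y) ≥ I(X;Z).

Here Z = f(Y) is a deterministic function of Y, forming X → Y → Z.

Original I(X;Y) = 0.0542 nats

After applying f:
P(X,Z) where Z=f(Y):
- P(X,Z=0) = P(X,Y=1) + P(X,Y=3)
- P(X,Z=1) = P(X,Y=0) + P(X,Y=2)

I(X;Z) = I(X;f(Y)) = 0.0308 nats

Verification: 0.0542 ≥ 0.0308 ✓

Information cannot be created by processing; the function f can only lose information about X.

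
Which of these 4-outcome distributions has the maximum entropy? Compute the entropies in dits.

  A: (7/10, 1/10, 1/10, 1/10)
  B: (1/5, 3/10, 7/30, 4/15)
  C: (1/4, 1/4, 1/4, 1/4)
C

For a discrete distribution over n outcomes, entropy is maximized by the uniform distribution.

Computing entropies:
H(A) = 0.4084 dits
H(B) = 0.5972 dits
H(C) = 0.6021 dits

The uniform distribution (where all probabilities equal 1/4) achieves the maximum entropy of log_10(4) = 0.6021 dits.

Distribution C has the highest entropy.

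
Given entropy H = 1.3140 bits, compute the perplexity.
2.4863

Perplexity is 2^H (or exp(H) for natural log).

H = 1.3140 bits
Perplexity = 2^1.3140 = 2.4863

Interpretation: The model's uncertainty is equivalent to choosing uniformly among 2.5 options.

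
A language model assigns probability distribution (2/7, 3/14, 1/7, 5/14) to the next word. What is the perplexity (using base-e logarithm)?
3.7952

Perplexity is e^H (or exp(H) for natural log).

First, H = -Σ p log p = 1.3337 nats
Perplexity = e^1.3337 = 3.7952

Interpretation: The model's uncertainty is equivalent to choosing uniformly among 3.8 options.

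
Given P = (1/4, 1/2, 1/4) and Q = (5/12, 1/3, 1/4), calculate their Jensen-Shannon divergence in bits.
0.0273 bits

Jensen-Shannon divergence is:
JSD(P||Q) = 0.5 × D_KL(P||M) + 0.5 × D_KL(Q||M)
where M = 0.5 × (P + Q) is the mixture distribution.

M = 0.5 × (1/4, 1/2, 1/4) + 0.5 × (5/12, 1/3, 1/4) = (1/3, 5/12, 1/4)

D_KL(P||M) = 0.0278 bits
D_KL(Q||M) = 0.0268 bits

JSD(P||Q) = 0.5 × 0.0278 + 0.5 × 0.0268 = 0.0273 bits

Unlike KL divergence, JSD is symmetric and bounded: 0 ≤ JSD ≤ log(2).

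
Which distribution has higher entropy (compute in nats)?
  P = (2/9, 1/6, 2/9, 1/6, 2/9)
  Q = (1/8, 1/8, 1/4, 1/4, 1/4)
P

Computing entropies in nats:
H(P) = 1.6000
H(Q) = 1.5596

Distribution P has higher entropy.

Intuition: The distribution closer to uniform (more spread out) has higher entropy.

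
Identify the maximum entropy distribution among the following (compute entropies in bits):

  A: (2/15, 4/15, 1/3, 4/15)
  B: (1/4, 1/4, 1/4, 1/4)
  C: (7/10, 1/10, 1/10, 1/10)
B

For a discrete distribution over n outcomes, entropy is maximized by the uniform distribution.

Computing entropies:
H(A) = 1.9329 bits
H(B) = 2.0000 bits
H(C) = 1.3568 bits

The uniform distribution (where all probabilities equal 1/4) achieves the maximum entropy of log_2(4) = 2.0000 bits.

Distribution B has the highest entropy.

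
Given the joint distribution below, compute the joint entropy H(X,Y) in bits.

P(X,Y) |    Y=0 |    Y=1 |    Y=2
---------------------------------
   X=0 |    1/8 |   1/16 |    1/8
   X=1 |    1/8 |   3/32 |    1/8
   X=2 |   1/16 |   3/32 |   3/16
3.0931 bits

Joint entropy is H(X,Y) = -Σ_{x,y} p(x,y) log p(x,y).

Summing over all non-zero entries:
H(X,Y) = -[1/8·log_2(1/8) + 1/16·log_2(1/16) + 1/8·log_2(1/8) + 1/8·log_2(1/8) + 3/32·log_2(3/32) + 1/8·log_2(1/8) + 1/16·log_2(1/16) + 3/32·log_2(3/32) + 3/16·log_2(3/16)]
H(X,Y) = 3.0931 bits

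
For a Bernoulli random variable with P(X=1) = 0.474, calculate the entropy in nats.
0.6918 nats

The binary entropy function is:
H(p) = -p log(p) - (1-p) log(1-p)

H(0.474) = -0.474 × log_e(0.474) - 0.526 × log_e(0.526)
H(0.474) = 0.6918 nats

Note: Binary entropy is maximized at p=0.5 (H=1 bit) and minimized at p=0 or p=1 (H=0).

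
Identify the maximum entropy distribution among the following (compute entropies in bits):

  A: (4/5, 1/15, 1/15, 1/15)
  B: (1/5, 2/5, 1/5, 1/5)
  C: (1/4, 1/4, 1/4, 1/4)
C

For a discrete distribution over n outcomes, entropy is maximized by the uniform distribution.

Computing entropies:
H(A) = 1.0389 bits
H(B) = 1.9219 bits
H(C) = 2.0000 bits

The uniform distribution (where all probabilities equal 1/4) achieves the maximum entropy of log_2(4) = 2.0000 bits.

Distribution C has the highest entropy.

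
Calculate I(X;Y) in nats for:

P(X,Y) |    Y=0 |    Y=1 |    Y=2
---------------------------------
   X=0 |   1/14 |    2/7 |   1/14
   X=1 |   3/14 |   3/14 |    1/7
0.0444 nats

Mutual information: I(X;Y) = H(X) + H(Y) - H(X,Y)

Marginals:
P(X) = (3/7, 4/7), H(X) = 0.6829 nats
P(Y) = (2/7, 1/2, 3/14), H(Y) = 1.0346 nats

Joint entropy: H(X,Y) = 1.6731 nats

I(X;Y) = 0.6829 + 1.0346 - 1.6731 = 0.0444 nats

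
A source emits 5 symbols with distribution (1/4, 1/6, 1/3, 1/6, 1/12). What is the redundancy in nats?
0.0923 nats

Redundancy measures how far a source is from maximum entropy:
R = H_max - H(X)

Maximum entropy for 5 symbols: H_max = log_e(5) = 1.6094 nats
Actual entropy: H(X) = 1.5171 nats
Redundancy: R = 1.6094 - 1.5171 = 0.0923 nats

This redundancy represents potential for compression: the source could be compressed by 0.0923 nats per symbol.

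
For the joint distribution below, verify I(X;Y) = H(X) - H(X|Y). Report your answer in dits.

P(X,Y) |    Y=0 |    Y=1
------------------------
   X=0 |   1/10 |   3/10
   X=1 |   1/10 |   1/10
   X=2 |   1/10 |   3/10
I(X;Y) = 0.0097 dits

Mutual information has multiple equivalent forms:
- I(X;Y) = H(X) - H(X|Y)
- I(X;Y) = H(Y) - H(Y|X)
- I(X;Y) = H(X) + H(Y) - H(X,Y)

Computing all quantities:
H(X) = 0.4581, H(Y) = 0.2653, H(X,Y) = 0.7137
H(X|Y) = 0.4484, H(Y|X) = 0.2556

Verification:
H(X) - H(X|Y) = 0.4581 - 0.4484 = 0.0097
H(Y) - H(Y|X) = 0.2653 - 0.2556 = 0.0097
H(X) + H(Y) - H(X,Y) = 0.4581 + 0.2653 - 0.7137 = 0.0097

All forms give I(X;Y) = 0.0097 dits. ✓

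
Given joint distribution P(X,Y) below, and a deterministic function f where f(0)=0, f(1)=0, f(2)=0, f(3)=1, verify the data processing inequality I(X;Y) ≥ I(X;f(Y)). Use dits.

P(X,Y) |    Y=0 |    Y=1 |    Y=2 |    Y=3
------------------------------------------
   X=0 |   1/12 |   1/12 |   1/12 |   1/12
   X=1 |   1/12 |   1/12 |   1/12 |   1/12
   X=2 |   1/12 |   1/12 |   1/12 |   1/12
I(X;Y) = 0.0000, I(X;f(Y)) = 0.0000, inequality holds: 0.0000 ≥ 0.0000

Data Processing Inequality: For any Markov chain X → Y → Z, we have I(X;Y) ≥ I(X;Z).

Here Z = f(Y) is a deterministic function of Y, forming X → Y → Z.

Original I(X;Y) = 0.0000 dits

After applying f:
P(X,Z) where Z=f(Y):
- P(X,Z=0) = P(X,Y=0) + P(X,Y=1) + P(X,Y=2)
- P(X,Z=1) = P(X,Y=3)

I(X;Z) = I(X;f(Y)) = 0.0000 dits

Verification: 0.0000 ≥ 0.0000 ✓

Information cannot be created by processing; the function f can only lose information about X.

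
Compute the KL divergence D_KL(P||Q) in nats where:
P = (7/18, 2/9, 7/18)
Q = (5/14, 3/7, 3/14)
0.1189 nats

KL divergence: D_KL(P||Q) = Σ p(x) log(p(x)/q(x))

Computing term by term:
  x=0: 7/18 × log_e[(7/18)/(5/14)] = 7/18 × 0.0852 = 0.0331
  x=1: 2/9 × log_e[(2/9)/(3/7)] = 2/9 × -0.6568 = -0.1460
  x=2: 7/18 × log_e[(7/18)/(3/14)] = 7/18 × 0.5960 = 0.2318

D_KL(P||Q) = 0.1189 nats

Note: KL divergence is always non-negative and equals 0 iff P = Q.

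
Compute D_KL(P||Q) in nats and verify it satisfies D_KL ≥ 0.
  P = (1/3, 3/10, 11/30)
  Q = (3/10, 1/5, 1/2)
0.0430 nats

KL divergence satisfies the Gibbs inequality: D_KL(P||Q) ≥ 0 for all distributions P, Q.

D_KL(P||Q) = Σ p(x) log(p(x)/q(x))
Term by term:
  x=0: 1/3 × log_e[(1/3)/(3/10)] = 0.0351
  x=1: 3/10 × log_e[(3/10)/(1/5)] = 0.1216
  x=2: 11/30 × log_e[(11/30)/(1/2)] = -0.1137
D_KL(P||Q) = 0.0430 nats

D_KL(P||Q) = 0.0430 ≥ 0 ✓

This non-negativity is a fundamental property: relative entropy cannot be negative because it measures how different Q is from P.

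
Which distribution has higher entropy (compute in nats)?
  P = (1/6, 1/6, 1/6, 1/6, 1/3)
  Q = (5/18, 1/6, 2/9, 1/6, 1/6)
Q

Computing entropies in nats:
H(P) = 1.5607
H(Q) = 1.5859

Distribution Q has higher entropy.

Intuition: The distribution closer to uniform (more spread out) has higher entropy.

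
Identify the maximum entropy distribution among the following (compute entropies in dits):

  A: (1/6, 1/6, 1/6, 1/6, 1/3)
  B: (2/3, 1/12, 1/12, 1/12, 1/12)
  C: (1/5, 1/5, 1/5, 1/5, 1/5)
C

For a discrete distribution over n outcomes, entropy is maximized by the uniform distribution.

Computing entropies:
H(A) = 0.6778 dits
H(B) = 0.4771 dits
H(C) = 0.6990 dits

The uniform distribution (where all probabilities equal 1/5) achieves the maximum entropy of log_10(5) = 0.6990 dits.

Distribution C has the highest entropy.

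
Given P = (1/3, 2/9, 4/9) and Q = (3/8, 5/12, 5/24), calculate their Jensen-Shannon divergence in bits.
0.0541 bits

Jensen-Shannon divergence is:
JSD(P||Q) = 0.5 × D_KL(P||M) + 0.5 × D_KL(Q||M)
where M = 0.5 × (P + Q) is the mixture distribution.

M = 0.5 × (1/3, 2/9, 4/9) + 0.5 × (3/8, 5/12, 5/24) = (0.354167, 0.319444, 0.326389)

D_KL(P||M) = 0.0525 bits
D_KL(Q||M) = 0.0557 bits

JSD(P||Q) = 0.5 × 0.0525 + 0.5 × 0.0557 = 0.0541 bits

Unlike KL divergence, JSD is symmetric and bounded: 0 ≤ JSD ≤ log(2).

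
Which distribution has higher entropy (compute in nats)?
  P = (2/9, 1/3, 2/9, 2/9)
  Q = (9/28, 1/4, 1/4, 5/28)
P

Computing entropies in nats:
H(P) = 1.3689
H(Q) = 1.3656

Distribution P has higher entropy.

Intuition: The distribution closer to uniform (more spread out) has higher entropy.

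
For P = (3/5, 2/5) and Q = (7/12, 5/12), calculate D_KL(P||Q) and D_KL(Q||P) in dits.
D_KL(P||Q) = 0.0002, D_KL(Q||P) = 0.0003

KL divergence is not symmetric: D_KL(P||Q) ≠ D_KL(Q||P) in general.

D_KL(P||Q) = 0.0002 dits
D_KL(Q||P) = 0.0003 dits

No, they are not equal!

This asymmetry is why KL divergence is not a true distance metric.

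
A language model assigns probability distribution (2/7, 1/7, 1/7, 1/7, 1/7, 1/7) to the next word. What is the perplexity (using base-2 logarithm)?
5.7423

Perplexity is 2^H (or exp(H) for natural log).

First, H = -Σ p log p = 2.5216 bits
Perplexity = 2^2.5216 = 5.7423

Interpretation: The model's uncertainty is equivalent to choosing uniformly among 5.7 options.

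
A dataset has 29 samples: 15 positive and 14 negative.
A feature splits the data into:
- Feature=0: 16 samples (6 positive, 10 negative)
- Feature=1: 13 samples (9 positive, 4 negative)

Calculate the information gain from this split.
0.0734 bits

Information Gain = H(Y) - H(Y|Feature)

Before split:
P(positive) = 15/29 = 0.5172
H(Y) = 0.9991 bits

After split:
Feature=0: H = 0.9544 bits (weight = 16/29)
Feature=1: H = 0.8905 bits (weight = 13/29)
H(Y|Feature) = (16/29)×0.9544 + (13/29)×0.8905 = 0.9258 bits

Information Gain = 0.9991 - 0.9258 = 0.0734 bits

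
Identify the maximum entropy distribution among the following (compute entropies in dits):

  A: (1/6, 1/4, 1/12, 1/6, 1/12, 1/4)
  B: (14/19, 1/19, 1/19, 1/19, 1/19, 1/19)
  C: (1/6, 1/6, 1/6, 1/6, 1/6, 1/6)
C

For a discrete distribution over n outcomes, entropy is maximized by the uniform distribution.

Computing entropies:
H(A) = 0.7403 dits
H(B) = 0.4342 dits
H(C) = 0.7782 dits

The uniform distribution (where all probabilities equal 1/6) achieves the maximum entropy of log_10(6) = 0.7782 dits.

Distribution C has the highest entropy.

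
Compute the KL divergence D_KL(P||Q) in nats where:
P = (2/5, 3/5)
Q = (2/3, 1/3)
0.1483 nats

KL divergence: D_KL(P||Q) = Σ p(x) log(p(x)/q(x))

Computing term by term:
  x=0: 2/5 × log_e[(2/5)/(2/3)] = 2/5 × -0.5108 = -0.2043
  x=1: 3/5 × log_e[(3/5)/(1/3)] = 3/5 × 0.5878 = 0.3527

D_KL(P||Q) = 0.1483 nats

Note: KL divergence is always non-negative and equals 0 iff P = Q.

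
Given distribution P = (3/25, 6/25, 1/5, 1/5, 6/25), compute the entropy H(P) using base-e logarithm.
1.5832 nats

Shannon entropy is H(X) = -Σ p(x) log p(x).

For P = (3/25, 6/25, 1/5, 1/5, 6/25):
H = -3/25 × log_e(3/25) -6/25 × log_e(6/25) -1/5 × log_e(1/5) -1/5 × log_e(1/5) -6/25 × log_e(6/25)
H = 1.5832 nats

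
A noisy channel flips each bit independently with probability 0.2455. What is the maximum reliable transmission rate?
0.1959 bits

For a binary symmetric channel (BSC) with error probability p:
Capacity C = 1 - H(p) bits per symbol

where H(p) = -p log₂(p) - (1-p) log₂(1-p) is the binary entropy function.

H(0.2455) = 0.8041 bits
C = 1 - 0.8041 = 0.1959 bits per symbol

This means we can reliably transmit up to 0.1959 bits of information per channel use.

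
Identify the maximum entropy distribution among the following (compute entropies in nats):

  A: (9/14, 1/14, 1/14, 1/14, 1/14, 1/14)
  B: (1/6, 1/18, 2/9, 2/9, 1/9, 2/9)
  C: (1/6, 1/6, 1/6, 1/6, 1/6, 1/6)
C

For a discrete distribution over n outcomes, entropy is maximized by the uniform distribution.

Computing entropies:
H(A) = 1.2266 nats
H(B) = 1.7061 nats
H(C) = 1.7918 nats

The uniform distribution (where all probabilities equal 1/6) achieves the maximum entropy of log_e(6) = 1.7918 nats.

Distribution C has the highest entropy.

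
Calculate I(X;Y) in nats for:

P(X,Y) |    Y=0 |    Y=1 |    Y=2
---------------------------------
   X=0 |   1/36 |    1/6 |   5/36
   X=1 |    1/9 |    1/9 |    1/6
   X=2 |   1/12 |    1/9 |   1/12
0.0406 nats

Mutual information: I(X;Y) = H(X) + H(Y) - H(X,Y)

Marginals:
P(X) = (1/3, 7/18, 5/18), H(X) = 1.0893 nats
P(Y) = (2/9, 7/18, 7/18), H(Y) = 1.0688 nats

Joint entropy: H(X,Y) = 2.1175 nats

I(X;Y) = 1.0893 + 1.0688 - 2.1175 = 0.0406 nats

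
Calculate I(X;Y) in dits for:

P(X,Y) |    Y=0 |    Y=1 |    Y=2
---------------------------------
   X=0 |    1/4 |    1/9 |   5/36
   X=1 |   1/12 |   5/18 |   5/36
0.0350 dits

Mutual information: I(X;Y) = H(X) + H(Y) - H(X,Y)

Marginals:
P(X) = (1/2, 1/2), H(X) = 0.3010 dits
P(Y) = (1/3, 7/18, 5/18), H(Y) = 0.4731 dits

Joint entropy: H(X,Y) = 0.7392 dits

I(X;Y) = 0.3010 + 0.4731 - 0.7392 = 0.0350 dits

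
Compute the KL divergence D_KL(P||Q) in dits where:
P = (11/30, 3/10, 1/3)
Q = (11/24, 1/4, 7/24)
0.0076 dits

KL divergence: D_KL(P||Q) = Σ p(x) log(p(x)/q(x))

Computing term by term:
  x=0: 11/30 × log_10[(11/30)/(11/24)] = 11/30 × -0.0969 = -0.0355
  x=1: 3/10 × log_10[(3/10)/(1/4)] = 3/10 × 0.0792 = 0.0238
  x=2: 1/3 × log_10[(1/3)/(7/24)] = 1/3 × 0.0580 = 0.0193

D_KL(P||Q) = 0.0076 dits

Note: KL divergence is always non-negative and equals 0 iff P = Q.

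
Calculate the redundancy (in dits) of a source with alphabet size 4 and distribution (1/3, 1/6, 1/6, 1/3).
0.0246 dits

Redundancy measures how far a source is from maximum entropy:
R = H_max - H(X)

Maximum entropy for 4 symbols: H_max = log_10(4) = 0.6021 dits
Actual entropy: H(X) = 0.5775 dits
Redundancy: R = 0.6021 - 0.5775 = 0.0246 dits

This redundancy represents potential for compression: the source could be compressed by 0.0246 dits per symbol.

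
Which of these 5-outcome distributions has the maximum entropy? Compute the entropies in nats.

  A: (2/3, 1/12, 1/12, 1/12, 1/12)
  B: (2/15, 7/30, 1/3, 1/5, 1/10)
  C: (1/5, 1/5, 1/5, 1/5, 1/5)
C

For a discrete distribution over n outcomes, entropy is maximized by the uniform distribution.

Computing entropies:
H(A) = 1.0986 nats
H(B) = 1.5266 nats
H(C) = 1.6094 nats

The uniform distribution (where all probabilities equal 1/5) achieves the maximum entropy of log_e(5) = 1.6094 nats.

Distribution C has the highest entropy.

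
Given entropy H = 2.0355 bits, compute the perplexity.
4.0996

Perplexity is 2^H (or exp(H) for natural log).

H = 2.0355 bits
Perplexity = 2^2.0355 = 4.0996

Interpretation: The model's uncertainty is equivalent to choosing uniformly among 4.1 options.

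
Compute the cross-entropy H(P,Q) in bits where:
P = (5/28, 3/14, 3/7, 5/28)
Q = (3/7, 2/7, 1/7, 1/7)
2.3100 bits

Cross-entropy: H(P,Q) = -Σ p(x) log q(x)

Alternatively: H(P,Q) = H(P) + D_KL(P||Q)
H(P) = 1.8878 bits
D_KL(P||Q) = 0.4223 bits

H(P,Q) = 1.8878 + 0.4223 = 2.3100 bits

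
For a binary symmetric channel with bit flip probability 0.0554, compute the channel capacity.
0.6911 bits

For a binary symmetric channel (BSC) with error probability p:
Capacity C = 1 - H(p) bits per symbol

where H(p) = -p log₂(p) - (1-p) log₂(1-p) is the binary entropy function.

H(0.0554) = 0.3089 bits
C = 1 - 0.3089 = 0.6911 bits per symbol

This means we can reliably transmit up to 0.6911 bits of information per channel use.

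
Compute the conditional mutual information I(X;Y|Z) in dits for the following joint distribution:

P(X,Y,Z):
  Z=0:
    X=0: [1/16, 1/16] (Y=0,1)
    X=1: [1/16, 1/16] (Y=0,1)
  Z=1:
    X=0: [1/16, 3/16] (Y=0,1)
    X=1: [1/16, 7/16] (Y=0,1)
0.0039 dits

Conditional mutual information: I(X;Y|Z) = H(X|Z) + H(Y|Z) - H(X,Y|Z)

H(Z) = 0.2442
H(X,Z) = 0.5268 → H(X|Z) = 0.2826
H(Y,Z) = 0.4662 → H(Y|Z) = 0.2220
H(X,Y,Z) = 0.7449 → H(X,Y|Z) = 0.5007

I(X;Y|Z) = 0.2826 + 0.2220 - 0.5007 = 0.0039 dits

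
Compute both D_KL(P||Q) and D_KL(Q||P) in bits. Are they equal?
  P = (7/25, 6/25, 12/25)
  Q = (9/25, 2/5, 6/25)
D_KL(P||Q) = 0.2016, D_KL(Q||P) = 0.1853

KL divergence is not symmetric: D_KL(P||Q) ≠ D_KL(Q||P) in general.

D_KL(P||Q) = 0.2016 bits
D_KL(Q||P) = 0.1853 bits

No, they are not equal!

This asymmetry is why KL divergence is not a true distance metric.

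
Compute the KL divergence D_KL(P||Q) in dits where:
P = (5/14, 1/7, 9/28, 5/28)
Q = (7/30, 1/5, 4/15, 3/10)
0.0310 dits

KL divergence: D_KL(P||Q) = Σ p(x) log(p(x)/q(x))

Computing term by term:
  x=0: 5/14 × log_10[(5/14)/(7/30)] = 5/14 × 0.1849 = 0.0660
  x=1: 1/7 × log_10[(1/7)/(1/5)] = 1/7 × -0.1461 = -0.0209
  x=2: 9/28 × log_10[(9/28)/(4/15)] = 9/28 × 0.0811 = 0.0261
  x=3: 5/28 × log_10[(5/28)/(3/10)] = 5/28 × -0.2253 = -0.0402

D_KL(P||Q) = 0.0310 dits

Note: KL divergence is always non-negative and equals 0 iff P = Q.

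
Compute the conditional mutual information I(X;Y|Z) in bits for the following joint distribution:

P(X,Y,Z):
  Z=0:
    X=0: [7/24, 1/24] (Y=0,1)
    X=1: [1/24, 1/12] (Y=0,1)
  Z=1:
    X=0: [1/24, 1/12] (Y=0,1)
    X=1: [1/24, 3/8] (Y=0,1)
0.1168 bits

Conditional mutual information: I(X;Y|Z) = H(X|Z) + H(Y|Z) - H(X,Y|Z)

H(Z) = 0.9950
H(X,Z) = 1.8046 → H(X|Z) = 0.8096
H(Y,Z) = 1.7179 → H(Y|Z) = 0.7230
H(X,Y,Z) = 2.4108 → H(X,Y|Z) = 1.4158

I(X;Y|Z) = 0.8096 + 0.7230 - 1.4158 = 0.1168 bits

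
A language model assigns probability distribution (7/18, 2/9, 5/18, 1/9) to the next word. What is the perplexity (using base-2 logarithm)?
3.6747

Perplexity is 2^H (or exp(H) for natural log).

First, H = -Σ p log p = 1.8776 bits
Perplexity = 2^1.8776 = 3.6747

Interpretation: The model's uncertainty is equivalent to choosing uniformly among 3.7 options.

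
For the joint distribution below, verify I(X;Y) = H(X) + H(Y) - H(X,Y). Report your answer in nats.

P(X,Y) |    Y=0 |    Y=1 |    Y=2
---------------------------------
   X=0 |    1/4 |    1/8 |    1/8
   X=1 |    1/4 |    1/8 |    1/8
I(X;Y) = 0.0000 nats

Mutual information has multiple equivalent forms:
- I(X;Y) = H(X) - H(X|Y)
- I(X;Y) = H(Y) - H(Y|X)
- I(X;Y) = H(X) + H(Y) - H(X,Y)

Computing all quantities:
H(X) = 0.6931, H(Y) = 1.0397, H(X,Y) = 1.7329
H(X|Y) = 0.6931, H(Y|X) = 1.0397

Verification:
H(X) - H(X|Y) = 0.6931 - 0.6931 = 0.0000
H(Y) - H(Y|X) = 1.0397 - 1.0397 = 0.0000
H(X) + H(Y) - H(X,Y) = 0.6931 + 1.0397 - 1.7329 = 0.0000

All forms give I(X;Y) = 0.0000 nats. ✓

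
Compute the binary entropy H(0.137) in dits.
0.1735 dits

The binary entropy function is:
H(p) = -p log(p) - (1-p) log(1-p)

H(0.137) = -0.137 × log_10(0.137) - 0.863 × log_10(0.863)
H(0.137) = 0.1735 dits

Note: Binary entropy is maximized at p=0.5 (H=1 bit) and minimized at p=0 or p=1 (H=0).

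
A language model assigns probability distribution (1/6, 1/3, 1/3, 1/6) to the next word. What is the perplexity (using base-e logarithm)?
3.7798

Perplexity is e^H (or exp(H) for natural log).

First, H = -Σ p log p = 1.3297 nats
Perplexity = e^1.3297 = 3.7798

Interpretation: The model's uncertainty is equivalent to choosing uniformly among 3.8 options.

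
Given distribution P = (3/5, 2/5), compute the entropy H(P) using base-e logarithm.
0.6730 nats

Shannon entropy is H(X) = -Σ p(x) log p(x).

For P = (3/5, 2/5):
H = -3/5 × log_e(3/5) -2/5 × log_e(2/5)
H = 0.6730 nats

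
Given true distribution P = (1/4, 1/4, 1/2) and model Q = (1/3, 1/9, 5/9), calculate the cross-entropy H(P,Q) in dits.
0.4855 dits

Cross-entropy: H(P,Q) = -Σ p(x) log q(x)

Alternatively: H(P,Q) = H(P) + D_KL(P||Q)
H(P) = 0.4515 dits
D_KL(P||Q) = 0.0339 dits

H(P,Q) = 0.4515 + 0.0339 = 0.4855 dits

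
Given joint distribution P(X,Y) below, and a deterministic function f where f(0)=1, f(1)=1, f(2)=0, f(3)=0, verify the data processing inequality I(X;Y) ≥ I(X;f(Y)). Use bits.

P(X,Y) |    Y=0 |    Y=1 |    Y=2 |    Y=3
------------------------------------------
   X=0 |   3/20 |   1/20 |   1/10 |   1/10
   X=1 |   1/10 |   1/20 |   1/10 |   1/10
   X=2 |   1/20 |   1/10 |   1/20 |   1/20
I(X;Y) = 0.0602, I(X;f(Y)) = 0.0124, inequality holds: 0.0602 ≥ 0.0124

Data Processing Inequality: For any Markov chain X → Y → Z, we have I(X;Y) ≥ I(X;Z).

Here Z = f(Y) is a deterministic function of Y, forming X → Y → Z.

Original I(X;Y) = 0.0602 bits

After applying f:
P(X,Z) where Z=f(Y):
- P(X,Z=0) = P(X,Y=2) + P(X,Y=3)
- P(X,Z=1) = P(X,Y=0) + P(X,Y=1)

I(X;Z) = I(X;f(Y)) = 0.0124 bits

Verification: 0.0602 ≥ 0.0124 ✓

Information cannot be created by processing; the function f can only lose information about X.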